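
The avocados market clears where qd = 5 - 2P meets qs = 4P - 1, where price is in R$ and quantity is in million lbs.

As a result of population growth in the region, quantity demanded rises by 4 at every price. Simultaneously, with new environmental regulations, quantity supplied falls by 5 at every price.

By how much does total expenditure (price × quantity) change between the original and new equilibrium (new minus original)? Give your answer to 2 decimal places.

Initially, 5 - 2P = 4P - 1, so 6 = 6P and P = 1, q = 3.
The new curves are qd = 9 - 2P (demand) and qs = 4P - 6 (supply).
New equilibrium: 9 - 2P = 4P - 6 ⇒ 15 = 6P ⇒ P = 2.5, q = 4.
Expenditure moves from 1×3 = 3 to 2.5×4 = 10; change = +7.00.

+7.00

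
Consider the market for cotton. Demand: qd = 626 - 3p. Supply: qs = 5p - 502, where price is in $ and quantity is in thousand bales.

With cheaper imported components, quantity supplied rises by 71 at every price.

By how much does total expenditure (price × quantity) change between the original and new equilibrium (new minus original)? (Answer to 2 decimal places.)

+1716.20

Original equilibrium: 626 - 3p = 5p - 502 gives 1128 = 8p, so p = 141 and q = 203.
The new curves are qd = 626 - 3p (demand) and qs = 5p - 431 (supply).
Equate the new curves: 626 - 3p = 5p - 431, giving 1057 = 8p, p = 132.125, q = 229.625.
Expenditure moves from 141×203 = 28623 to 132.125×229.625 = 30339.203125; change = +1716.20.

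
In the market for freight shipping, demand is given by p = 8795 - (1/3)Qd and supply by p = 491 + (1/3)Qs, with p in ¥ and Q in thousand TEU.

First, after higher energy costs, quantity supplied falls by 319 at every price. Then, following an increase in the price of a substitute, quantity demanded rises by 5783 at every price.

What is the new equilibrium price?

Solve the original market: 26385 - 3p = 3p - 1473, hence p = 4643 and Q = 12456.
After the shift, demand is Qd = 32168 - 3p and supply is Qs = 3p - 1792.
Setting them equal: 32168 - 3p = 3p - 1792 → 33960 = 6p, so p = 5660 and Q = 15188.

5660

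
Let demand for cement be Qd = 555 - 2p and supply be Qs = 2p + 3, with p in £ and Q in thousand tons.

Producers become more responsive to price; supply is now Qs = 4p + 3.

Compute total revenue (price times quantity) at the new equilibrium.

Before the shock: 555 - 2p = 2p + 3 ⇒ 552 = 4p ⇒ p = 138, Q = 279.
The new curves are Qd = 555 - 2p (demand) and Qs = 4p + 3 (supply).
Setting them equal: 555 - 2p = 4p + 3 → 552 = 6p, so p = 92 and Q = 371.
New expenditure = 92 × 371 = 34132.

34132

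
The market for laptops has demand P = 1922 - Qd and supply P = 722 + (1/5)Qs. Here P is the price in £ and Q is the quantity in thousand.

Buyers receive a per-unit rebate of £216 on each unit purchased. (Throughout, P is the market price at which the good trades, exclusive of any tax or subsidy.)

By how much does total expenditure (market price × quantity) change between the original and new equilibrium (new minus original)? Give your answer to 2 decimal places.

Before the shock: 1922 - P = 5P - 3610 ⇒ 5532 = 6P ⇒ P = 922, Q = 1000.
Since buyers' out-of-pocket price is the market price minus the rebate, the effective demand curve becomes Qd = 2138 - P.
Clearing the new market: 2138 - P = 5P - 3610, so P = 958 and Q = 1180.
Expenditure moves from 922×1000 = 922000 to 958×1180 = 1130440; change = +208440.00.

+208440.00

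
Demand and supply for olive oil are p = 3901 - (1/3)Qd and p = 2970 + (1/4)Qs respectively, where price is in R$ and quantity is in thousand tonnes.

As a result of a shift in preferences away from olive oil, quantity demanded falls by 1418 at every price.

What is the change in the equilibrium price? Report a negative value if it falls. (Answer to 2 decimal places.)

-202.57

Solve the original market: 11703 - 3p = 4p - 11880, hence p = 3369 and Q = 1596.
After the shift, demand is Qd = 10285 - 3p and supply is Qs = 4p - 11880.
Equate the new curves: 10285 - 3p = 4p - 11880, giving 22165 = 7p, p = 22165/7 ≈ 3166.4286, Q = 5500/7 ≈ 785.7143.
Δp = 3166.4286 − 3369 = -202.57.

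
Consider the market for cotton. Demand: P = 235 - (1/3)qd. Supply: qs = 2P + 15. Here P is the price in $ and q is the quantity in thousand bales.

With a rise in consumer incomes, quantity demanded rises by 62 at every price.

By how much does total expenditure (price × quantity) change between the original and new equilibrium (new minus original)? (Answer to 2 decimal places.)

+7338.32

Original equilibrium: 705 - 3P = 2P + 15 gives 690 = 5P, so P = 138 and q = 291.
The new curves are qd = 767 - 3P (demand) and qs = 2P + 15 (supply).
Setting them equal: 767 - 3P = 2P + 15 → 752 = 5P, so P = 150.4 and q = 315.8.
Expenditure moves from 138×291 = 40158 to 150.4×315.8 = 47496.32; change = +7338.32.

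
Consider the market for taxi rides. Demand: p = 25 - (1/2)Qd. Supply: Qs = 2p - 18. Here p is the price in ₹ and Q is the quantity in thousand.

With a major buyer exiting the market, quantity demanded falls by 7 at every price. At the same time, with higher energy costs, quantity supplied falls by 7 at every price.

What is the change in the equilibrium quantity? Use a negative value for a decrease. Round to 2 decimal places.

-7.00

Solve the original market: 50 - 2p = 2p - 18, hence p = 17 and Q = 16.
The shock moves the curves to Qd = 43 - 2p and Qs = 2p - 25.
Setting them equal: 43 - 2p = 2p - 25 → 68 = 4p, so p = 17 and Q = 9.
ΔQ = 9 − 16 = -7.00.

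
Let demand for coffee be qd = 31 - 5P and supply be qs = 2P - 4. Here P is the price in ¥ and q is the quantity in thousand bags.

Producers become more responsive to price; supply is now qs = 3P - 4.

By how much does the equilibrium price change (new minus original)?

Before the shock: 31 - 5P = 2P - 4 ⇒ 35 = 7P ⇒ P = 5, q = 6.
With the change applied: demand qd = 31 - 5P, supply qs = 3P - 4.
Setting them equal: 31 - 5P = 3P - 4 → 35 = 8P, so P = 4.375 and q = 9.125.
ΔP = 4.375 − 5 = -0.625.

-0.625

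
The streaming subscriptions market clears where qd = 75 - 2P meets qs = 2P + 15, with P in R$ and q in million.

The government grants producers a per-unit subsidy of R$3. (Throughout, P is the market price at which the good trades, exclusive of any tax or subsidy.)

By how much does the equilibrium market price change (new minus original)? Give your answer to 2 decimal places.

-1.50

Initially, 75 - 2P = 2P + 15, so 60 = 4P and P = 15, q = 45.
Since sellers receive the price plus the subsidy, the effective supply curve becomes qs = 2P + 21.
Setting them equal: 75 - 2P = 2P + 21 → 54 = 4P, so P = 13.5 and q = 48.
ΔP = 13.5 − 15 = -1.50.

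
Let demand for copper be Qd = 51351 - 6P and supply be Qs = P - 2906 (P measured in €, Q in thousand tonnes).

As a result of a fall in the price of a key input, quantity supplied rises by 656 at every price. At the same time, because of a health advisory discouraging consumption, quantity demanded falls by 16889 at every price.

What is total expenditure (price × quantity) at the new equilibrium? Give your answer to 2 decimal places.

15705243.76

Solve the original market: 51351 - 6P = P - 2906, hence P = 7751 and Q = 4845.
With the change applied: demand Qd = 34462 - 6P, supply Qs = P - 2250.
New equilibrium: 34462 - 6P = P - 2250 ⇒ 36712 = 7P ⇒ P = 36712/7 ≈ 5244.5714, Q = 20962/7 ≈ 2994.5714.
New expenditure = 5244.5714 × 2994.5714 = 15705243.76.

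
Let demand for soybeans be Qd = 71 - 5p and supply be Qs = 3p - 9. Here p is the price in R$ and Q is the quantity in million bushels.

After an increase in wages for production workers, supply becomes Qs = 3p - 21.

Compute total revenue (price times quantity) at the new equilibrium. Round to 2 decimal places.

Solve the original market: 71 - 5p = 3p - 9, hence p = 10 and Q = 21.
The shock moves the curves to Qd = 71 - 5p and Qs = 3p - 21.
New equilibrium: 71 - 5p = 3p - 21 ⇒ 92 = 8p ⇒ p = 11.5, Q = 13.5.
New expenditure = 11.5 × 13.5 = 155.25.

155.25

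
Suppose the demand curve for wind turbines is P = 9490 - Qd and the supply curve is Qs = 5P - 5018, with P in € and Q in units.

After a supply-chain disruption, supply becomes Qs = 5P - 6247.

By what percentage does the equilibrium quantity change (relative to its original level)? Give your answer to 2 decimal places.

-2.90

Initially, 9490 - P = 5P - 5018, so 14508 = 6P and P = 2418, Q = 7072.
With the change applied: demand Qd = 9490 - P, supply Qs = 5P - 6247.
Equate the new curves: 9490 - P = 5P - 6247, giving 15737 = 6P, P = 15737/6 ≈ 2622.8333, Q = 41203/6 ≈ 6867.1667.
%ΔQ = (6867.1667 − 7072) / 7072 × 100 = -2.90%.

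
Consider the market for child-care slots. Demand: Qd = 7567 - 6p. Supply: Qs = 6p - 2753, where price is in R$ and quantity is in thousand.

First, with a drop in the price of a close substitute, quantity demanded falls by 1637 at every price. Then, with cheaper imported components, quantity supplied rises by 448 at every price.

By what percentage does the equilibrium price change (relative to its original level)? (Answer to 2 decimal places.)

-20.20

Before the shock: 7567 - 6p = 6p - 2753 ⇒ 10320 = 12p ⇒ p = 860, Q = 2407.
The new curves are Qd = 5930 - 6p (demand) and Qs = 6p - 2305 (supply).
Equate the new curves: 5930 - 6p = 6p - 2305, giving 8235 = 12p, p = 686.25, Q = 1812.5.
%Δp = (686.25 − 860) / 860 × 100 = -20.20%.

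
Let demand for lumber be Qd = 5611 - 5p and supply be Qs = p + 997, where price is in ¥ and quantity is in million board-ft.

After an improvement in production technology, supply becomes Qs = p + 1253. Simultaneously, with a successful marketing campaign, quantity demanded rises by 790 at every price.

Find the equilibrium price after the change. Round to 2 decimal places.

Before the shock: 5611 - 5p = p + 997 ⇒ 4614 = 6p ⇒ p = 769, Q = 1766.
After the shift, demand is Qd = 6401 - 5p and supply is Qs = p + 1253.
New equilibrium: 6401 - 5p = p + 1253 ⇒ 5148 = 6p ⇒ p = 858, Q = 2111.

858.00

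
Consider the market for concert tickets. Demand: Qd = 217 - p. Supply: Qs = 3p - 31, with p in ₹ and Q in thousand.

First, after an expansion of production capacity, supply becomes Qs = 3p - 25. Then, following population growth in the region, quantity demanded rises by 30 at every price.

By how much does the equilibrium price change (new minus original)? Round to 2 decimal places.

+6.00

Original equilibrium: 217 - p = 3p - 31 gives 248 = 4p, so p = 62 and Q = 155.
The shock moves the curves to Qd = 247 - p and Qs = 3p - 25.
Clearing the new market: 247 - p = 3p - 25, so p = 68 and Q = 179.
Δp = 68 − 62 = +6.00.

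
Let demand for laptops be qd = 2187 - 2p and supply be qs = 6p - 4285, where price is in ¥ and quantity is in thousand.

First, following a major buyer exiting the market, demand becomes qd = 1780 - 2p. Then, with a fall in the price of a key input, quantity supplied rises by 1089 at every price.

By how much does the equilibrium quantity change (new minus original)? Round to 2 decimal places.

Before the shock: 2187 - 2p = 6p - 4285 ⇒ 6472 = 8p ⇒ p = 809, q = 569.
The shock moves the curves to qd = 1780 - 2p and qs = 6p - 3196.
Clearing the new market: 1780 - 2p = 6p - 3196, so p = 622 and q = 536.
Δq = 536 − 569 = -33.00.

-33.00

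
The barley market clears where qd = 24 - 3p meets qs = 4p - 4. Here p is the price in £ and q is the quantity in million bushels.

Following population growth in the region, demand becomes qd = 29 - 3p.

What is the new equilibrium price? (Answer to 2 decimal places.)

Before the shock: 24 - 3p = 4p - 4 ⇒ 28 = 7p ⇒ p = 4, q = 12.
After the shift, demand is qd = 29 - 3p and supply is qs = 4p - 4.
Clearing the new market: 29 - 3p = 4p - 4, so p = 33/7 ≈ 4.7143 and q = 104/7 ≈ 14.8571.

4.71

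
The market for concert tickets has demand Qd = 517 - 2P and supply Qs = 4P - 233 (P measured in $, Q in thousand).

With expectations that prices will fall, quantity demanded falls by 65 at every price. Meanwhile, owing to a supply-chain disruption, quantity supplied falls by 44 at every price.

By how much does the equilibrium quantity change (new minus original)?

Solve the original market: 517 - 2P = 4P - 233, hence P = 125 and Q = 267.
The shock moves the curves to Qd = 452 - 2P and Qs = 4P - 277.
Clearing the new market: 452 - 2P = 4P - 277, so P = 121.5 and Q = 209.
ΔQ = 209 − 267 = -58.

-58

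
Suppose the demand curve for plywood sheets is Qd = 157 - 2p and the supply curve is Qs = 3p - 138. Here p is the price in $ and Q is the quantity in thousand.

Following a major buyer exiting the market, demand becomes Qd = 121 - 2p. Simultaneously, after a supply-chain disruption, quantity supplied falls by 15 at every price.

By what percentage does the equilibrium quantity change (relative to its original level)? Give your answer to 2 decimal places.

Solve the original market: 157 - 2p = 3p - 138, hence p = 59 and Q = 39.
The shock moves the curves to Qd = 121 - 2p and Qs = 3p - 153.
New equilibrium: 121 - 2p = 3p - 153 ⇒ 274 = 5p ⇒ p = 54.8, Q = 11.4.
%ΔQ = (11.4 − 39) / 39 × 100 = -70.77%.

-70.77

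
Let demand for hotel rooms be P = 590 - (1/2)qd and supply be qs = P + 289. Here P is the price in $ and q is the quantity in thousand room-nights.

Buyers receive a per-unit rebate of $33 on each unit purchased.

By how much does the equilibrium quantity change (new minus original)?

Solve the original market: 1180 - 2P = P + 289, hence P = 297 and q = 586.
Since buyers' out-of-pocket price is the market price minus the rebate, the effective demand curve becomes qd = 1246 - 2P.
Clearing the new market: 1246 - 2P = P + 289, so P = 319 and q = 608.
Δq = 608 − 586 = +22.

+22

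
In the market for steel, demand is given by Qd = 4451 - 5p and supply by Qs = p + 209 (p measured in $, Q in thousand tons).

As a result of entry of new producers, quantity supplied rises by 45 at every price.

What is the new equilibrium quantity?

953.5

Solve the original market: 4451 - 5p = p + 209, hence p = 707 and Q = 916.
The new curves are Qd = 4451 - 5p (demand) and Qs = p + 254 (supply).
New equilibrium: 4451 - 5p = p + 254 ⇒ 4197 = 6p ⇒ p = 699.5, Q = 953.5.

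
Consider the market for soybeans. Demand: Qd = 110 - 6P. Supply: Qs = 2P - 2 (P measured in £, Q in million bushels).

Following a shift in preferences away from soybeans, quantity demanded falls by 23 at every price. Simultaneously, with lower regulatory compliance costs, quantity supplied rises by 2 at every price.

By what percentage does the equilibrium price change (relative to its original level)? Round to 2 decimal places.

Initially, 110 - 6P = 2P - 2, so 112 = 8P and P = 14, Q = 26.
With the change applied: demand Qd = 87 - 6P, supply Qs = 2P.
Setting them equal: 87 - 6P = 2P → 87 = 8P, so P = 10.875 and Q = 21.75.
%ΔP = (10.875 − 14) / 14 × 100 = -22.32%.

-22.32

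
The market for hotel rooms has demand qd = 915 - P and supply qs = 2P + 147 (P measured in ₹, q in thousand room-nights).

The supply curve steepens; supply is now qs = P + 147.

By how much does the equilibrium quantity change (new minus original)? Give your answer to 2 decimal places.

Solve the original market: 915 - P = 2P + 147, hence P = 256 and q = 659.
After the shift, demand is qd = 915 - P and supply is qs = P + 147.
New equilibrium: 915 - P = P + 147 ⇒ 768 = 2P ⇒ P = 384, q = 531.
Δq = 531 − 659 = -128.00.

-128.00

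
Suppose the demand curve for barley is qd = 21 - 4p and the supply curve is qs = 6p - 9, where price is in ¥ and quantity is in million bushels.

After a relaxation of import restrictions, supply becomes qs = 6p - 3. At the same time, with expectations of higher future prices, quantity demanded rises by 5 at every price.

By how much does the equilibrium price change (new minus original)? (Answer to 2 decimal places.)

Solve the original market: 21 - 4p = 6p - 9, hence p = 3 and q = 9.
The new curves are qd = 26 - 4p (demand) and qs = 6p - 3 (supply).
Setting them equal: 26 - 4p = 6p - 3 → 29 = 10p, so p = 2.9 and q = 14.4.
Δp = 2.9 − 3 = -0.10.

-0.10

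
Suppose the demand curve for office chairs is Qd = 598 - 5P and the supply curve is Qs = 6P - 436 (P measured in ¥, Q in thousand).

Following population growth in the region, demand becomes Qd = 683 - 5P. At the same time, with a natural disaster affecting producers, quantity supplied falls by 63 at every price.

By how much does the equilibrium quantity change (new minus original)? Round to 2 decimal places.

Solve the original market: 598 - 5P = 6P - 436, hence P = 94 and Q = 128.
The shock moves the curves to Qd = 683 - 5P and Qs = 6P - 499.
Equate the new curves: 683 - 5P = 6P - 499, giving 1182 = 11P, P = 1182/11 ≈ 107.4545, Q = 1603/11 ≈ 145.7273.
ΔQ = 145.7273 − 128 = +17.73.

+17.73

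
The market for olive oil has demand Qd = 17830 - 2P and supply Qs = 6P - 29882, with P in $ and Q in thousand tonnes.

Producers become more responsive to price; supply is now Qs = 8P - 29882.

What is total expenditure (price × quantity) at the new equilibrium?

Original equilibrium: 17830 - 2P = 6P - 29882 gives 47712 = 8P, so P = 5964 and Q = 5902.
With the change applied: demand Qd = 17830 - 2P, supply Qs = 8P - 29882.
Setting them equal: 17830 - 2P = 8P - 29882 → 47712 = 10P, so P = 4771.2 and Q = 8287.6.
New expenditure = 4771.2 × 8287.6 = 39541797.12.

39541797.12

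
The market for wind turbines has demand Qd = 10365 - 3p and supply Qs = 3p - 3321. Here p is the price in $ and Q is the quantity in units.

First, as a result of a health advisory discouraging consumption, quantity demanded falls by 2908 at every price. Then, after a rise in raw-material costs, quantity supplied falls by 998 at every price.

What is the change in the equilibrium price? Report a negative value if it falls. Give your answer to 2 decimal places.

-318.33

Original equilibrium: 10365 - 3p = 3p - 3321 gives 13686 = 6p, so p = 2281 and Q = 3522.
The new curves are Qd = 7457 - 3p (demand) and Qs = 3p - 4319 (supply).
New equilibrium: 7457 - 3p = 3p - 4319 ⇒ 11776 = 6p ⇒ p = 5888/3 ≈ 1962.6667, Q = 1569.
Δp = 1962.6667 − 2281 = -318.33.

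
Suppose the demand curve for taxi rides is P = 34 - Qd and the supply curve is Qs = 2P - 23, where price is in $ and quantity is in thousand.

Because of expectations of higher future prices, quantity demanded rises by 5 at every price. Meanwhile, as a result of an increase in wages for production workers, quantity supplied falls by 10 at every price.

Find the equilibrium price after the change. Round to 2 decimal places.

Initially, 34 - P = 2P - 23, so 57 = 3P and P = 19, Q = 15.
The shock moves the curves to Qd = 39 - P and Qs = 2P - 33.
Equate the new curves: 39 - P = 2P - 33, giving 72 = 3P, P = 24, Q = 15.

24.00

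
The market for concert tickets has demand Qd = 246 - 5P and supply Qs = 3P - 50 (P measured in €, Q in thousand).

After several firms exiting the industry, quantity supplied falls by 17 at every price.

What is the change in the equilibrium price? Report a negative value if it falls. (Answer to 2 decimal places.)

Original equilibrium: 246 - 5P = 3P - 50 gives 296 = 8P, so P = 37 and Q = 61.
The shock moves the curves to Qd = 246 - 5P and Qs = 3P - 67.
Setting them equal: 246 - 5P = 3P - 67 → 313 = 8P, so P = 39.125 and Q = 50.375.
ΔP = 39.125 − 37 = +2.13.

+2.13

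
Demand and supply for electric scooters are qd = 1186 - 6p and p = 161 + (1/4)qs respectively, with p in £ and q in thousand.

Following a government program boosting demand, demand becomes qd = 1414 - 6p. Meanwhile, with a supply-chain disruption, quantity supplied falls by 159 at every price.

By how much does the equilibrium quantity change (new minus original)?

Before the shock: 1186 - 6p = 4p - 644 ⇒ 1830 = 10p ⇒ p = 183, q = 88.
After the shift, demand is qd = 1414 - 6p and supply is qs = 4p - 803.
New equilibrium: 1414 - 6p = 4p - 803 ⇒ 2217 = 10p ⇒ p = 221.7, q = 83.8.
Δq = 83.8 − 88 = -4.2.

-4.2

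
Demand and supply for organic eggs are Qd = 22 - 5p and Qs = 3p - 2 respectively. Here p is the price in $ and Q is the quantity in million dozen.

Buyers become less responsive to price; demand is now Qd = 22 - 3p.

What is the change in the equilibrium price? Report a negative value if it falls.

+1

Original equilibrium: 22 - 5p = 3p - 2 gives 24 = 8p, so p = 3 and Q = 7.
With the change applied: demand Qd = 22 - 3p, supply Qs = 3p - 2.
Setting them equal: 22 - 3p = 3p - 2 → 24 = 6p, so p = 4 and Q = 10.
Δp = 4 − 3 = +1.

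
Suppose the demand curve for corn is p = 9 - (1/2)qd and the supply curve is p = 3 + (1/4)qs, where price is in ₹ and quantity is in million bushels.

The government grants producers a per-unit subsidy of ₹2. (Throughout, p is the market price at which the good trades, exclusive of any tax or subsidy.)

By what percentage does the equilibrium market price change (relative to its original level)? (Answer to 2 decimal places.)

Original equilibrium: 18 - 2p = 4p - 12 gives 30 = 6p, so p = 5 and q = 8.
Since sellers receive the price plus the subsidy, the effective supply curve becomes qs = 4p - 4.
Equate the new curves: 18 - 2p = 4p - 4, giving 22 = 6p, p = 11/3 ≈ 3.6667, q = 32/3 ≈ 10.6667.
%Δp = (3.6667 − 5) / 5 × 100 = -26.67%.

-26.67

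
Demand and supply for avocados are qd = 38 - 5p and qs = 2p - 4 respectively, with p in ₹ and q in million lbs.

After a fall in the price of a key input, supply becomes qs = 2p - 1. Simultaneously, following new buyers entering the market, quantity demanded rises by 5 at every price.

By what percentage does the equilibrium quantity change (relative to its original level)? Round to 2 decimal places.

Solve the original market: 38 - 5p = 2p - 4, hence p = 6 and q = 8.
After the shift, demand is qd = 43 - 5p and supply is qs = 2p - 1.
New equilibrium: 43 - 5p = 2p - 1 ⇒ 44 = 7p ⇒ p = 44/7 ≈ 6.2857, q = 81/7 ≈ 11.5714.
%Δq = (11.5714 − 8) / 8 × 100 = +44.64%.

+44.64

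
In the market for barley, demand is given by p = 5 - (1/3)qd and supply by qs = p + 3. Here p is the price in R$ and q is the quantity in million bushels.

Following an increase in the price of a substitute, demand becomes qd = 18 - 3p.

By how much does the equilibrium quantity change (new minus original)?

Original equilibrium: 15 - 3p = p + 3 gives 12 = 4p, so p = 3 and q = 6.
With the change applied: demand qd = 18 - 3p, supply qs = p + 3.
New equilibrium: 18 - 3p = p + 3 ⇒ 15 = 4p ⇒ p = 3.75, q = 6.75.
Δq = 6.75 − 6 = +0.75.

+0.75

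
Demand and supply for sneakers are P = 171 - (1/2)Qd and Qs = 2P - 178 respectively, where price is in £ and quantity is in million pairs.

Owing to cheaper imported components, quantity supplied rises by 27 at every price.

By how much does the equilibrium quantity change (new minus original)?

Original equilibrium: 342 - 2P = 2P - 178 gives 520 = 4P, so P = 130 and Q = 82.
The shock moves the curves to Qd = 342 - 2P and Qs = 2P - 151.
Setting them equal: 342 - 2P = 2P - 151 → 493 = 4P, so P = 123.25 and Q = 95.5.
ΔQ = 95.5 − 82 = +13.5.

+13.5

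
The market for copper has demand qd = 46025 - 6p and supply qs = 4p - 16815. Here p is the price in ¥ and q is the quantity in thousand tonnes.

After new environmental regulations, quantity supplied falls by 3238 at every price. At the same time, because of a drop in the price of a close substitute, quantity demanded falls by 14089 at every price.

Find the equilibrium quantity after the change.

742.6

Initially, 46025 - 6p = 4p - 16815, so 62840 = 10p and p = 6284, q = 8321.
After the shift, demand is qd = 31936 - 6p and supply is qs = 4p - 20053.
Setting them equal: 31936 - 6p = 4p - 20053 → 51989 = 10p, so p = 5198.9 and q = 742.6.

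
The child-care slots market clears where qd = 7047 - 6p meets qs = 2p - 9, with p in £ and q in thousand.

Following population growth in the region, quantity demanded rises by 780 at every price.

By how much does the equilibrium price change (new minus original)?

+97.5

Original equilibrium: 7047 - 6p = 2p - 9 gives 7056 = 8p, so p = 882 and q = 1755.
With the change applied: demand qd = 7827 - 6p, supply qs = 2p - 9.
Clearing the new market: 7827 - 6p = 2p - 9, so p = 979.5 and q = 1950.
Δp = 979.5 − 882 = +97.5.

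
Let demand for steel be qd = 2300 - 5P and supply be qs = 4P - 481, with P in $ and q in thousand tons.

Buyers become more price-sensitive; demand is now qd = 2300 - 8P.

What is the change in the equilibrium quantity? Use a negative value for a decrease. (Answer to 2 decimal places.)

-309.00

Solve the original market: 2300 - 5P = 4P - 481, hence P = 309 and q = 755.
With the change applied: demand qd = 2300 - 8P, supply qs = 4P - 481.
Setting them equal: 2300 - 8P = 4P - 481 → 2781 = 12P, so P = 231.75 and q = 446.
Δq = 446 − 755 = -309.00.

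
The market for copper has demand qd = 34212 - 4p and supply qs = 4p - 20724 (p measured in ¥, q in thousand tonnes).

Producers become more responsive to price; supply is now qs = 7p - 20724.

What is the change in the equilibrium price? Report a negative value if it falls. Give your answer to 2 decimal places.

Before the shock: 34212 - 4p = 4p - 20724 ⇒ 54936 = 8p ⇒ p = 6867, q = 6744.
The shock moves the curves to qd = 34212 - 4p and qs = 7p - 20724.
Setting them equal: 34212 - 4p = 7p - 20724 → 54936 = 11p, so p = 54936/11 ≈ 4994.1818 and q = 156588/11 ≈ 14235.2727.
Δp = 4994.1818 − 6867 = -1872.82.

-1872.82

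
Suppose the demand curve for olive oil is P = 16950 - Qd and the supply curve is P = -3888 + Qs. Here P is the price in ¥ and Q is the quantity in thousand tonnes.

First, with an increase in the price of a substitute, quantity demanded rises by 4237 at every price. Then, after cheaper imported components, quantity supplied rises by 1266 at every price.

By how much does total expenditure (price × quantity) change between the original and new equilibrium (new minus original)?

+37534824.25

Before the shock: 16950 - P = P + 3888 ⇒ 13062 = 2P ⇒ P = 6531, Q = 10419.
The new curves are Qd = 21187 - P (demand) and Qs = P + 5154 (supply).
Equate the new curves: 21187 - P = P + 5154, giving 16033 = 2P, P = 8016.5, Q = 13170.5.
Expenditure moves from 6531×10419 = 68046489 to 8016.5×13170.5 = 105581313.25; change = +37534824.25.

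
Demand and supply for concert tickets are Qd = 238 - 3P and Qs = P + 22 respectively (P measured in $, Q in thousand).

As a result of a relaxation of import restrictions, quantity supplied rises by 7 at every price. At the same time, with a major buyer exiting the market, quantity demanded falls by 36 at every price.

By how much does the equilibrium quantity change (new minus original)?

Initially, 238 - 3P = P + 22, so 216 = 4P and P = 54, Q = 76.
The shock moves the curves to Qd = 202 - 3P and Qs = P + 29.
Equate the new curves: 202 - 3P = P + 29, giving 173 = 4P, P = 43.25, Q = 72.25.
ΔQ = 72.25 − 76 = -3.75.

-3.75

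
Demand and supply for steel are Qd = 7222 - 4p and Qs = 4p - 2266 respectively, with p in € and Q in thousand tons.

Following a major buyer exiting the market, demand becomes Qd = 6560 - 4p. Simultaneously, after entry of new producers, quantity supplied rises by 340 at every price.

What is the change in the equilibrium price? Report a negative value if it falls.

Original equilibrium: 7222 - 4p = 4p - 2266 gives 9488 = 8p, so p = 1186 and Q = 2478.
After the shift, demand is Qd = 6560 - 4p and supply is Qs = 4p - 1926.
Equate the new curves: 6560 - 4p = 4p - 1926, giving 8486 = 8p, p = 1060.75, Q = 2317.
Δp = 1060.75 − 1186 = -125.25.

-125.25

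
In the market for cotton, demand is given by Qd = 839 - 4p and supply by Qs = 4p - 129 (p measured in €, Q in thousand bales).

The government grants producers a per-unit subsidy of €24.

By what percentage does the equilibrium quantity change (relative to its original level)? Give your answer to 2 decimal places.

Solve the original market: 839 - 4p = 4p - 129, hence p = 121 and Q = 355.
Since sellers receive the price plus the subsidy, the effective supply curve becomes Qs = 4p - 33.
Equate the new curves: 839 - 4p = 4p - 33, giving 872 = 8p, p = 109, Q = 403.
%ΔQ = (403 − 355) / 355 × 100 = +13.52%.

+13.52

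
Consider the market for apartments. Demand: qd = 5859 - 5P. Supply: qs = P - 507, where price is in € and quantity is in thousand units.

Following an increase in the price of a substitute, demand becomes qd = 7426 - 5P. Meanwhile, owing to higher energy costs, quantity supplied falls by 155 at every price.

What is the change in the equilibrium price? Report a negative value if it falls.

Initially, 5859 - 5P = P - 507, so 6366 = 6P and P = 1061, q = 554.
With the change applied: demand qd = 7426 - 5P, supply qs = P - 662.
Equate the new curves: 7426 - 5P = P - 662, giving 8088 = 6P, P = 1348, q = 686.
ΔP = 1348 − 1061 = +287.

+287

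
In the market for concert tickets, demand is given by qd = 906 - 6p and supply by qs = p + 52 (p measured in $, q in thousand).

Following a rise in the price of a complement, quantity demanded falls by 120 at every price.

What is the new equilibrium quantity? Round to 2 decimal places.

Before the shock: 906 - 6p = p + 52 ⇒ 854 = 7p ⇒ p = 122, q = 174.
The new curves are qd = 786 - 6p (demand) and qs = p + 52 (supply).
Clearing the new market: 786 - 6p = p + 52, so p = 734/7 ≈ 104.8571 and q = 1098/7 ≈ 156.8571.

156.86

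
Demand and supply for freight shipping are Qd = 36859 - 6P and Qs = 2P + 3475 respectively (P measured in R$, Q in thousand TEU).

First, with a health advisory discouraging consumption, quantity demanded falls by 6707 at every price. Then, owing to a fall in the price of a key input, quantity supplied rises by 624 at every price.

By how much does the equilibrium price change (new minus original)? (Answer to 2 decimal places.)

Solve the original market: 36859 - 6P = 2P + 3475, hence P = 4173 and Q = 11821.
The new curves are Qd = 30152 - 6P (demand) and Qs = 2P + 4099 (supply).
Equate the new curves: 30152 - 6P = 2P + 4099, giving 26053 = 8P, P = 3256.625, Q = 10612.25.
ΔP = 3256.625 − 4173 = -916.38.

-916.38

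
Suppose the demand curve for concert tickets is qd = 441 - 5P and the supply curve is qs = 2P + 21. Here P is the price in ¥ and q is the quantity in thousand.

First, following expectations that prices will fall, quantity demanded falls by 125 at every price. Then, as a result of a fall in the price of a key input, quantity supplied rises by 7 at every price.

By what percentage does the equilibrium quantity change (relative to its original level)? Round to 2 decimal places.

Before the shock: 441 - 5P = 2P + 21 ⇒ 420 = 7P ⇒ P = 60, q = 141.
The new curves are qd = 316 - 5P (demand) and qs = 2P + 28 (supply).
New equilibrium: 316 - 5P = 2P + 28 ⇒ 288 = 7P ⇒ P = 288/7 ≈ 41.1429, q = 772/7 ≈ 110.2857.
%Δq = (110.2857 − 141) / 141 × 100 = -21.78%.

-21.78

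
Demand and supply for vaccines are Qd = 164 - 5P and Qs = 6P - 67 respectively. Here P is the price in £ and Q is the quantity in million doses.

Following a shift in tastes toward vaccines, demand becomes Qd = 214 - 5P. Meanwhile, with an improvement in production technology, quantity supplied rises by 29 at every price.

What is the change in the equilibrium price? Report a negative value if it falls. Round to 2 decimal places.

+1.91

Solve the original market: 164 - 5P = 6P - 67, hence P = 21 and Q = 59.
After the shift, demand is Qd = 214 - 5P and supply is Qs = 6P - 38.
New equilibrium: 214 - 5P = 6P - 38 ⇒ 252 = 11P ⇒ P = 252/11 ≈ 22.9091, Q = 1094/11 ≈ 99.4545.
ΔP = 22.9091 − 21 = +1.91.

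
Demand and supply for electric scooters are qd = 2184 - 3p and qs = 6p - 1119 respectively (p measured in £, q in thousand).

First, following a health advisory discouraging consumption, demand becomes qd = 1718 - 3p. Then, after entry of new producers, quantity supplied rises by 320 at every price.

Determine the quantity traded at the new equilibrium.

879

Before the shock: 2184 - 3p = 6p - 1119 ⇒ 3303 = 9p ⇒ p = 367, q = 1083.
The shock moves the curves to qd = 1718 - 3p and qs = 6p - 799.
Clearing the new market: 1718 - 3p = 6p - 799, so p = 839/3 ≈ 279.6667 and q = 879.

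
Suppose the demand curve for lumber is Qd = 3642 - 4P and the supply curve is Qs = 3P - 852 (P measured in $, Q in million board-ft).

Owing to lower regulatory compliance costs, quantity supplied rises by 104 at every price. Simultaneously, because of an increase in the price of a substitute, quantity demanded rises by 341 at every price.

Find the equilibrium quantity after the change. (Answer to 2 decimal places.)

Solve the original market: 3642 - 4P = 3P - 852, hence P = 642 and Q = 1074.
The shock moves the curves to Qd = 3983 - 4P and Qs = 3P - 748.
Clearing the new market: 3983 - 4P = 3P - 748, so P = 4731/7 ≈ 675.8571 and Q = 8957/7 ≈ 1279.5714.

1279.57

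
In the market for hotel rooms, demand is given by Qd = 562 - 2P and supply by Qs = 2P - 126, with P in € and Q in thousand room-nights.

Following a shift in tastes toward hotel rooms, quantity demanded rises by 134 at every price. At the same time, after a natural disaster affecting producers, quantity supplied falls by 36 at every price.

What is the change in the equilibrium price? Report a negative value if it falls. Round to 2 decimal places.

Initially, 562 - 2P = 2P - 126, so 688 = 4P and P = 172, Q = 218.
With the change applied: demand Qd = 696 - 2P, supply Qs = 2P - 162.
Setting them equal: 696 - 2P = 2P - 162 → 858 = 4P, so P = 214.5 and Q = 267.
ΔP = 214.5 − 172 = +42.50.

+42.50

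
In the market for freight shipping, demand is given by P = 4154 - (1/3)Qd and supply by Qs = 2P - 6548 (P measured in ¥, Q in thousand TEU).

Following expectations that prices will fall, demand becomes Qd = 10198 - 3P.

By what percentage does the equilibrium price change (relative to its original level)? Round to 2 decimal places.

Original equilibrium: 12462 - 3P = 2P - 6548 gives 19010 = 5P, so P = 3802 and Q = 1056.
The new curves are Qd = 10198 - 3P (demand) and Qs = 2P - 6548 (supply).
Equate the new curves: 10198 - 3P = 2P - 6548, giving 16746 = 5P, P = 3349.2, Q = 150.4.
%ΔP = (3349.2 − 3802) / 3802 × 100 = -11.91%.

-11.91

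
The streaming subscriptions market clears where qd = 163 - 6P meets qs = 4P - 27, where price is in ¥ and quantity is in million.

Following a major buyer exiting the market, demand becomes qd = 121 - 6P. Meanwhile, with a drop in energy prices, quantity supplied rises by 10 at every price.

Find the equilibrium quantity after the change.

38.2

Before the shock: 163 - 6P = 4P - 27 ⇒ 190 = 10P ⇒ P = 19, q = 49.
After the shift, demand is qd = 121 - 6P and supply is qs = 4P - 17.
Clearing the new market: 121 - 6P = 4P - 17, so P = 13.8 and q = 38.2.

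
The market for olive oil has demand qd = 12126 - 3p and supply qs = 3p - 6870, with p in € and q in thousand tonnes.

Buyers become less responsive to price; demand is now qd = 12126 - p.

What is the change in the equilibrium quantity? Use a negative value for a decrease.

Solve the original market: 12126 - 3p = 3p - 6870, hence p = 3166 and q = 2628.
The shock moves the curves to qd = 12126 - p and qs = 3p - 6870.
Clearing the new market: 12126 - p = 3p - 6870, so p = 4749 and q = 7377.
Δq = 7377 − 2628 = +4749.

+4749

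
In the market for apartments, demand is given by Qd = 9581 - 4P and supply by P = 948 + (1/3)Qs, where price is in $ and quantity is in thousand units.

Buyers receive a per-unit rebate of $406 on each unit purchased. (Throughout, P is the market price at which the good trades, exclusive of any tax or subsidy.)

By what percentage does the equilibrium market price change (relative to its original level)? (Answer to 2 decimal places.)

+13.07

Before the shock: 9581 - 4P = 3P - 2844 ⇒ 12425 = 7P ⇒ P = 1775, Q = 2481.
Since buyers' out-of-pocket price is the market price minus the rebate, the effective demand curve becomes Qd = 11205 - 4P.
Equate the new curves: 11205 - 4P = 3P - 2844, giving 14049 = 7P, P = 2007, Q = 3177.
%ΔP = (2007 − 1775) / 1775 × 100 = +13.07%.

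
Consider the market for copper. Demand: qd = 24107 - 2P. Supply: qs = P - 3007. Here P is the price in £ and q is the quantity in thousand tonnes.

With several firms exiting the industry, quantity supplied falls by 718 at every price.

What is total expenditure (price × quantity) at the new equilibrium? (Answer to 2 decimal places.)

51510847.11

Original equilibrium: 24107 - 2P = P - 3007 gives 27114 = 3P, so P = 9038 and q = 6031.
The shock moves the curves to qd = 24107 - 2P and qs = P - 3725.
Setting them equal: 24107 - 2P = P - 3725 → 27832 = 3P, so P = 27832/3 ≈ 9277.3333 and q = 16657/3 ≈ 5552.3333.
New expenditure = 9277.3333 × 5552.3333 = 51510847.11.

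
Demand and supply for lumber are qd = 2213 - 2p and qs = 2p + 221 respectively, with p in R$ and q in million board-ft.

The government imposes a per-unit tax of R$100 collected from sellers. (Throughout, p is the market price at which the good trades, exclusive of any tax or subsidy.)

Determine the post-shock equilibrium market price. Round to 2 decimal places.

Original equilibrium: 2213 - 2p = 2p + 221 gives 1992 = 4p, so p = 498 and q = 1217.
Since sellers keep the price net of the tax, the effective supply curve becomes qs = 2p + 21.
New equilibrium: 2213 - 2p = 2p + 21 ⇒ 2192 = 4p ⇒ p = 548, q = 1117.

548.00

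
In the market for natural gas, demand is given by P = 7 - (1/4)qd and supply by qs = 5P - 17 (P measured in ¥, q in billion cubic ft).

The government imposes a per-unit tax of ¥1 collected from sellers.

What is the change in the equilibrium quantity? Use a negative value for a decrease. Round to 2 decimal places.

-2.22

Solve the original market: 28 - 4P = 5P - 17, hence P = 5 and q = 8.
Since sellers keep the price net of the tax, the effective supply curve becomes qs = 5P - 22.
Equate the new curves: 28 - 4P = 5P - 22, giving 50 = 9P, P = 50/9 ≈ 5.5556, q = 52/9 ≈ 5.7778.
Δq = 5.7778 − 8 = -2.22.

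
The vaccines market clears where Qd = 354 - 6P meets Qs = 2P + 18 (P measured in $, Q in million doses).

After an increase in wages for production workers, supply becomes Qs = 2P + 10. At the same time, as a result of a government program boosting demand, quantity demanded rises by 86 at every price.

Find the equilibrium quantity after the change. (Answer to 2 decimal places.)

Before the shock: 354 - 6P = 2P + 18 ⇒ 336 = 8P ⇒ P = 42, Q = 102.
With the change applied: demand Qd = 440 - 6P, supply Qs = 2P + 10.
New equilibrium: 440 - 6P = 2P + 10 ⇒ 430 = 8P ⇒ P = 53.75, Q = 117.5.

117.50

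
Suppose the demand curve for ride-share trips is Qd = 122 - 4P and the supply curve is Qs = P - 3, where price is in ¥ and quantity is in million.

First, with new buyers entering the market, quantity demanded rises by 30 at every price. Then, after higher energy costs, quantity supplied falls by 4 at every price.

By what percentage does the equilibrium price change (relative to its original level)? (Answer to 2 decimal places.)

+27.20

Solve the original market: 122 - 4P = P - 3, hence P = 25 and Q = 22.
After the shift, demand is Qd = 152 - 4P and supply is Qs = P - 7.
Equate the new curves: 152 - 4P = P - 7, giving 159 = 5P, P = 31.8, Q = 24.8.
%ΔP = (31.8 − 25) / 25 × 100 = +27.20%.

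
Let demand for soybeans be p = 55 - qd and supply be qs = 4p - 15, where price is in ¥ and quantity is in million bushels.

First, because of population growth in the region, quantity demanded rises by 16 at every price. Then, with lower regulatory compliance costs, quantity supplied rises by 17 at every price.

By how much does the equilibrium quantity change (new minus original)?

Original equilibrium: 55 - p = 4p - 15 gives 70 = 5p, so p = 14 and q = 41.
The shock moves the curves to qd = 71 - p and qs = 4p + 2.
Clearing the new market: 71 - p = 4p + 2, so p = 13.8 and q = 57.2.
Δq = 57.2 − 41 = +16.2.

+16.2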